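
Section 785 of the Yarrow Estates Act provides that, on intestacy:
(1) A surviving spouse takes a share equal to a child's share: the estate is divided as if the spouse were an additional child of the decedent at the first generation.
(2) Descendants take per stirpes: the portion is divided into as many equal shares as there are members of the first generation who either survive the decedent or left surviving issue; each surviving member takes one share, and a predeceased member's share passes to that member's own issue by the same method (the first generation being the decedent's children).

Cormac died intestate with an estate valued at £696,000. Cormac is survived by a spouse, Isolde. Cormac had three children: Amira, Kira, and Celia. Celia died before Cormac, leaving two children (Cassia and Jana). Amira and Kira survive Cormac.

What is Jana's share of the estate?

Jana receives £87,000.

The spouse counts as an additional share at the children's level, so there are 4 primary shares of £174,000. Isolde takes one such share (£174,000).
The children's combined portion (£522,000) is divided into 3 shares of £174,000: Amira and Kira each take £174,000; Celia's £174,000 share passes to Celia's issue.
Celia's share (£174,000) is divided into 2 shares of £87,000: Cassia and Jana each take £87,000.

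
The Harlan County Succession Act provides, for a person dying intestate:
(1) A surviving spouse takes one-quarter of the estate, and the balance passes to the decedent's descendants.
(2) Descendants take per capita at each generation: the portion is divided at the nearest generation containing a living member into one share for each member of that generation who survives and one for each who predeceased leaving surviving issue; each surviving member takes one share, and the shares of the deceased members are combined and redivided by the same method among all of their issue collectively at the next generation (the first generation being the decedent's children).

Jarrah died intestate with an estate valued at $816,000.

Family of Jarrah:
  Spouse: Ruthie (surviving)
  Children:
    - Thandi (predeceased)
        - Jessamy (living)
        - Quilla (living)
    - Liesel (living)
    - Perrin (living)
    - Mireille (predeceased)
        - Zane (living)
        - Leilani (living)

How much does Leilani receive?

Leilani receives $76,500.

Ruthie takes one-quarter of $816,000 = $204,000. The remaining $612,000 passes to the descendants.
The descendants' portion ($612,000) is divided at the children's generation into 4 shares of $153,000. Liesel and Perrin each take $153,000. The 2 shares of the deceased (Thandi and Mireille) are combined into a pool of $306,000.
That pool ($306,000) is divided at the grandchildren's generation equally among Jessamy, Quilla, Zane, and Leilani: $76,500 each.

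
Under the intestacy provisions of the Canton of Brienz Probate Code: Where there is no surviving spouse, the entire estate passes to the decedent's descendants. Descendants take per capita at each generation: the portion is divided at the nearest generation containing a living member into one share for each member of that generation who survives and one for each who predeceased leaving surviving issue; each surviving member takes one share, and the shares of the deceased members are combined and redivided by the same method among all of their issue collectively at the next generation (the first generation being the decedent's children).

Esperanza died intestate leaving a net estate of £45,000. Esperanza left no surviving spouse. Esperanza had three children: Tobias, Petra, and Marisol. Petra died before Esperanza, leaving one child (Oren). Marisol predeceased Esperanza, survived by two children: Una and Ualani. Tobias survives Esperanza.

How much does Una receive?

Una receives £10,000.

The entire £45,000 passes to the descendants.
That amount (£45,000) is divided at the children's generation into 3 shares of £15,000. Tobias takes £15,000. The 2 shares of the deceased (Petra and Marisol) are combined into a pool of £30,000.
That pool (£30,000) is divided at the grandchildren's generation equally among Oren, Una, and Ualani: £10,000 each.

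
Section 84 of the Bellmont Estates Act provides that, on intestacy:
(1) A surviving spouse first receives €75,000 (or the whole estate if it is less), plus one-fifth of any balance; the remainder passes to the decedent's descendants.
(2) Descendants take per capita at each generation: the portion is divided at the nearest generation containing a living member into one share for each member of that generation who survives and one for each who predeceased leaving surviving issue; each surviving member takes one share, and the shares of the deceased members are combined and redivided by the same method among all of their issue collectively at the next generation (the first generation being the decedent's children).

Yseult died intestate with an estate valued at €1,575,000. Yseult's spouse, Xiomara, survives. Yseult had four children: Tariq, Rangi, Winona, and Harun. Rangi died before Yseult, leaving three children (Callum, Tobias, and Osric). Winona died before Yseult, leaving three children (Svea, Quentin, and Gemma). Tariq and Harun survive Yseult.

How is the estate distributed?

Xiomara: €375,000; Tariq: €300,000; Callum: €100,000; Tobias: €100,000; Osric: €100,000; Svea: €100,000; Quentin: €100,000; Gemma: €100,000; Harun: €300,000

Xiomara first takes €75,000, leaving a balance of €1,500,000. Xiomara then takes one-fifth of the balance (€300,000), for a total of €375,000. The remaining €1,200,000 passes to the descendants.
The descendants' portion (€1,200,000) is divided at the children's generation into 4 shares of €300,000. Tariq and Harun each take €300,000. The 2 shares of the deceased (Rangi and Winona) are combined into a pool of €600,000.
That pool (€600,000) is divided at the grandchildren's generation equally among Callum, Tobias, Osric, Svea, Quentin, and Gemma: €100,000 each.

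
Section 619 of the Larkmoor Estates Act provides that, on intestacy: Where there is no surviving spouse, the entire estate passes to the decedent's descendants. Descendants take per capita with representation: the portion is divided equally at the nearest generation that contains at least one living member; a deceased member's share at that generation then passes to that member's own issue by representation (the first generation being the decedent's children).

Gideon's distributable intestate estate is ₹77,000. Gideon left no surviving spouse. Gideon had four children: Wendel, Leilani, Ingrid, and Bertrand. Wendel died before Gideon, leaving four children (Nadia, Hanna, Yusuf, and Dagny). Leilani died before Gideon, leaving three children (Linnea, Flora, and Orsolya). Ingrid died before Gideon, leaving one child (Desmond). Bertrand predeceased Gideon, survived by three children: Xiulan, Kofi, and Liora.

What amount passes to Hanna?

The entire ₹77,000 passes to the descendants.
No child survives, so the initial division is made at the grandchildren's generation.
That amount (₹77,000) is divided into 11 shares of ₹7,000: Nadia, Hanna, Yusuf, Dagny, Linnea, Flora, Orsolya, Desmond, Xiulan, Kofi, and Liora each take ₹7,000.

Hanna receives ₹7,000.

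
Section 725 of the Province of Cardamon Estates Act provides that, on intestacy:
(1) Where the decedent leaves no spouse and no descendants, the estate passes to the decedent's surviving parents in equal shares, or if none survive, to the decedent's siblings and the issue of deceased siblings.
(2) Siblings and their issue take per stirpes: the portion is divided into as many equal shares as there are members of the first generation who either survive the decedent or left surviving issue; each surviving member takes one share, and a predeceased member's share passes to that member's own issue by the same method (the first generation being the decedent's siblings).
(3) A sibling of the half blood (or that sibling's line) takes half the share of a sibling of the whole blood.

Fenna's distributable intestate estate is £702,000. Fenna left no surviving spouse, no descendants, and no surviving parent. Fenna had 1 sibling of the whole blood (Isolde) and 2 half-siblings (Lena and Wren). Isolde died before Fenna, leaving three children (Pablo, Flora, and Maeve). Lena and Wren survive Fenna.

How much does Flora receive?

The entire £702,000 passes to the siblings and their issue.
Counting each half-blood sibling's line as half a unit, there are 2 units in £702,000, so one unit is £351,000. Whole-blood lines (Isolde) take £351,000 each; half-blood lines (Lena and Wren) take £175,500 each.
Isolde's share (£351,000) is divided into 3 shares of £117,000: Pablo, Flora, and Maeve each take £117,000.

Flora receives £117,000.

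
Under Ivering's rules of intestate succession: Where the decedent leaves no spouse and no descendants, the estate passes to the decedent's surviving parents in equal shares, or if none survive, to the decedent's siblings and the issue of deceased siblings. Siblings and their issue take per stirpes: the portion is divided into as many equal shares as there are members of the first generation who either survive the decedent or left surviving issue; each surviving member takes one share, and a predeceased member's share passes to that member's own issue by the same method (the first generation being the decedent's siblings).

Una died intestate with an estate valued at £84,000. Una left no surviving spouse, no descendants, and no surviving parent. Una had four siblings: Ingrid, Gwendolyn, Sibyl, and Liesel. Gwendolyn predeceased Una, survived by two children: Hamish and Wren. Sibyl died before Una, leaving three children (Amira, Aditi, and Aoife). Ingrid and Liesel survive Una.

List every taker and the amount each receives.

Ingrid: £21,000; Hamish: £10,500; Wren: £10,500; Amira: £7,000; Aditi: £7,000; Aoife: £7,000; Liesel: £21,000

The entire £84,000 passes to the siblings and their issue.
That amount (£84,000) is divided into 4 shares of £21,000: Ingrid and Liesel each take £21,000; Gwendolyn's £21,000 share passes to Gwendolyn's issue; Sibyl's £21,000 share passes to Sibyl's issue.
Gwendolyn's share (£21,000) is divided into 2 shares of £10,500: Hamish and Wren each take £10,500.
Sibyl's share (£21,000) is divided into 3 shares of £7,000: Amira, Aditi, and Aoife each take £7,000.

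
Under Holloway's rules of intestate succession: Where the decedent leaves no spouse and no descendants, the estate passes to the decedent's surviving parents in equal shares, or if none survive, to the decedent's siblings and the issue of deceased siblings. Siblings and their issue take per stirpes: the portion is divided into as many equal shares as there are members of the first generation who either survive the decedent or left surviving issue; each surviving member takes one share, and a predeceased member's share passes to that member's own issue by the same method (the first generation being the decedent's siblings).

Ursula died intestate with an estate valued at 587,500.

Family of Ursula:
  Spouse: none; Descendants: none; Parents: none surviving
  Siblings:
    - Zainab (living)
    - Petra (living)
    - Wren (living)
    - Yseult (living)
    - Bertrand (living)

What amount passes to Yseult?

The entire 587,500 passes to the siblings and their issue.
That amount (587,500) is divided into 5 shares of 117,500: Zainab, Petra, Wren, Yseult, and Bertrand each take 117,500.

Yseult receives 117,500.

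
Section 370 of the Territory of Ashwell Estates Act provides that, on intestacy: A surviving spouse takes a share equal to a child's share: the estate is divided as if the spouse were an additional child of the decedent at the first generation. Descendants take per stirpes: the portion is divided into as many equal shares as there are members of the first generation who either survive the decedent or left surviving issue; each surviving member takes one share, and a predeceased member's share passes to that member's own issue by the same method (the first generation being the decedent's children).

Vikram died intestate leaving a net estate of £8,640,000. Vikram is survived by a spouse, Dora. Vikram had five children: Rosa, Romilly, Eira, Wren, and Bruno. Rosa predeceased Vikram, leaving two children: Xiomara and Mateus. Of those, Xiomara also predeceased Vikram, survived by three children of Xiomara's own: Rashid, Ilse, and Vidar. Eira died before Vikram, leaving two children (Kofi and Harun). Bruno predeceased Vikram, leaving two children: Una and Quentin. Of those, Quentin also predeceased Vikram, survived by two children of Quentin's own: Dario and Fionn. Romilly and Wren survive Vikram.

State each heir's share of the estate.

The spouse counts as an additional share at the children's level, so there are 6 primary shares of £1,440,000. Dora takes one such share (£1,440,000).
The children's combined portion (£7,200,000) is divided into 5 shares of £1,440,000: Romilly and Wren each take £1,440,000; Rosa's £1,440,000 share passes to Rosa's issue; Eira's £1,440,000 share passes to Eira's issue; Bruno's £1,440,000 share passes to Bruno's issue.
Rosa's share (£1,440,000) is divided into 2 shares of £720,000: Mateus takes £720,000; Xiomara's £720,000 share passes to Xiomara's issue.
Xiomara's share (£720,000) is divided into 3 shares of £240,000: Rashid, Ilse, and Vidar each take £240,000.
Eira's share (£1,440,000) is divided into 2 shares of £720,000: Kofi and Harun each take £720,000.
Bruno's share (£1,440,000) is divided into 2 shares of £720,000: Una takes £720,000; Quentin's £720,000 share passes to Quentin's issue.
Quentin's share (£720,000) is divided into 2 shares of £360,000: Dario and Fionn each take £360,000.

Dora: £1,440,000; Rashid: £240,000; Ilse: £240,000; Vidar: £240,000; Mateus: £720,000; Romilly: £1,440,000; Kofi: £720,000; Harun: £720,000; Wren: £1,440,000; Una: £720,000; Dario: £360,000; Fionn: £360,000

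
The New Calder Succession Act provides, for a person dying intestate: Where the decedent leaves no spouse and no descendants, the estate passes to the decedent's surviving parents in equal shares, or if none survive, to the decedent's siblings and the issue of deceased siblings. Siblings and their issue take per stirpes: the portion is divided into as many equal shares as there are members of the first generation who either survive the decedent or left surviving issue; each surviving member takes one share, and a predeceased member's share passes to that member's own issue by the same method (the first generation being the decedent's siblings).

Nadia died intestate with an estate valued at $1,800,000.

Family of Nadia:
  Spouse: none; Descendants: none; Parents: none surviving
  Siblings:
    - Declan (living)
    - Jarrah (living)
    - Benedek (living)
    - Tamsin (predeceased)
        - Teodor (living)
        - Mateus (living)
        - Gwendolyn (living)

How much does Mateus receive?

Mateus receives $150,000.

The entire $1,800,000 passes to the siblings and their issue.
That amount ($1,800,000) is divided into 4 shares of $450,000: Declan, Jarrah, and Benedek each take $450,000; Tamsin's $450,000 share passes to Tamsin's issue.
Tamsin's share ($450,000) is divided into 3 shares of $150,000: Teodor, Mateus, and Gwendolyn each take $150,000.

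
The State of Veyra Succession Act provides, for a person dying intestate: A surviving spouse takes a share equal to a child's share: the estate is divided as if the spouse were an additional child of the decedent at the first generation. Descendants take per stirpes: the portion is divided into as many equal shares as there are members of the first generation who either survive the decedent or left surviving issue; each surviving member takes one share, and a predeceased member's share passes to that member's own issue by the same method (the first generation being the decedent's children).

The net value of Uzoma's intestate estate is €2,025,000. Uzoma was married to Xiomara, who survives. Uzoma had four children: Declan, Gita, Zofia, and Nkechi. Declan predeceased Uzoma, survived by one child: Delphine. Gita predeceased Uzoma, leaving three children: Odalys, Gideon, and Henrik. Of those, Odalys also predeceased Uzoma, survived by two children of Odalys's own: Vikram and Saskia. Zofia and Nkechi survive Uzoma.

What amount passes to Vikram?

The spouse counts as an additional share at the children's level, so there are 5 primary shares of €405,000. Xiomara takes one such share (€405,000).
The children's combined portion (€1,620,000) is divided into 4 shares of €405,000: Zofia and Nkechi each take €405,000; Declan's €405,000 share passes to Declan's issue; Gita's €405,000 share passes to Gita's issue.
Declan's share (€405,000) passes entirely to Delphine.
Gita's share (€405,000) is divided into 3 shares of €135,000: Gideon and Henrik each take €135,000; Odalys's €135,000 share passes to Odalys's issue.
Odalys's share (€135,000) is divided into 2 shares of €67,500: Vikram and Saskia each take €67,500.

Vikram receives €67,500.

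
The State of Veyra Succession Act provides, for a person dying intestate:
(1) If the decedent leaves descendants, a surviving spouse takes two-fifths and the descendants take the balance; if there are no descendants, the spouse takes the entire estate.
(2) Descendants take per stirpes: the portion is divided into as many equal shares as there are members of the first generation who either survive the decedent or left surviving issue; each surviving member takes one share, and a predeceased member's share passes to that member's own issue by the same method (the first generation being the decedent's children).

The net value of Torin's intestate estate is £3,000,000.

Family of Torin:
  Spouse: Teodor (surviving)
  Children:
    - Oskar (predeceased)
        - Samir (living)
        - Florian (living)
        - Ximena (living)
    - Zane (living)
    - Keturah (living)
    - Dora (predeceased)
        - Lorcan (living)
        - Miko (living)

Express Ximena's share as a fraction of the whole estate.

Ximena receives 1/20 of the estate.

Teodor takes two-fifths of £3,000,000 = £1,200,000. The remaining £1,800,000 passes to the descendants.
The descendants' portion (£1,800,000) is divided into 4 shares of £450,000: Zane and Keturah each take £450,000; Oskar's £450,000 share passes to Oskar's issue; Dora's £450,000 share passes to Dora's issue.
Oskar's share (£450,000) is divided into 3 shares of £150,000: Samir, Florian, and Ximena each take £150,000.
Dora's share (£450,000) is divided into 2 shares of £225,000: Lorcan and Miko each take £225,000.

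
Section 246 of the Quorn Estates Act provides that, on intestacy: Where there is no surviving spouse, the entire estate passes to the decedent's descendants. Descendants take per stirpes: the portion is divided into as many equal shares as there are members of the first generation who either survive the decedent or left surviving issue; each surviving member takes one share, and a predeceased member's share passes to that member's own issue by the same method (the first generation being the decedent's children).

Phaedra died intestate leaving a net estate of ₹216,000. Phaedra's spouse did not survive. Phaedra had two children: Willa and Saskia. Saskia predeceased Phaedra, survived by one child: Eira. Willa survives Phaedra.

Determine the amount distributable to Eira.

The entire ₹216,000 passes to the descendants.
That amount (₹216,000) is divided into 2 shares of ₹108,000: Willa takes ₹108,000; Saskia's ₹108,000 share passes to Saskia's issue.
Saskia's share (₹108,000) passes entirely to Eira.

Eira receives ₹108,000.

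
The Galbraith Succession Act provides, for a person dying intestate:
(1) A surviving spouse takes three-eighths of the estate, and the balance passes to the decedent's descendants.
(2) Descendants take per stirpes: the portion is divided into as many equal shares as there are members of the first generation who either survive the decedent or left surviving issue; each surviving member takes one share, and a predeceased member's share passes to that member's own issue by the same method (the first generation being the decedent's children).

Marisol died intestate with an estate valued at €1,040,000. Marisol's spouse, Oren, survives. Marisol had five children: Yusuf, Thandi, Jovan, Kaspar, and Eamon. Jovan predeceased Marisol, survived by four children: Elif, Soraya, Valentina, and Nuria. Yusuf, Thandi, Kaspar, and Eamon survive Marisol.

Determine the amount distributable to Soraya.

Oren takes three-eighths of €1,040,000 = €390,000. The remaining €650,000 passes to the descendants.
The descendants' portion (€650,000) is divided into 5 shares of €130,000: Yusuf, Thandi, Kaspar, and Eamon each take €130,000; Jovan's €130,000 share passes to Jovan's issue.
Jovan's share (€130,000) is divided into 4 shares of €32,500: Elif, Soraya, Valentina, and Nuria each take €32,500.

Soraya receives €32,500.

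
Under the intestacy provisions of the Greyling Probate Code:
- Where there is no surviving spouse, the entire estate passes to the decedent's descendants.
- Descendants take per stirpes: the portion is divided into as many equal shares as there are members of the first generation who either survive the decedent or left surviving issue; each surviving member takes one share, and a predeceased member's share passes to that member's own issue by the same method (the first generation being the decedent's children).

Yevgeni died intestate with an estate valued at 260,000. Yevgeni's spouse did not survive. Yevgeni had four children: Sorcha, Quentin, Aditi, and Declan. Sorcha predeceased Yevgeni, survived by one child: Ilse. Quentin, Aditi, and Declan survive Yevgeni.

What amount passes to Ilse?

Ilse receives 65,000.

The entire 260,000 passes to the descendants.
That amount (260,000) is divided into 4 shares of 65,000: Quentin, Aditi, and Declan each take 65,000; Sorcha's 65,000 share passes to Sorcha's issue.
Sorcha's share (65,000) passes entirely to Ilse.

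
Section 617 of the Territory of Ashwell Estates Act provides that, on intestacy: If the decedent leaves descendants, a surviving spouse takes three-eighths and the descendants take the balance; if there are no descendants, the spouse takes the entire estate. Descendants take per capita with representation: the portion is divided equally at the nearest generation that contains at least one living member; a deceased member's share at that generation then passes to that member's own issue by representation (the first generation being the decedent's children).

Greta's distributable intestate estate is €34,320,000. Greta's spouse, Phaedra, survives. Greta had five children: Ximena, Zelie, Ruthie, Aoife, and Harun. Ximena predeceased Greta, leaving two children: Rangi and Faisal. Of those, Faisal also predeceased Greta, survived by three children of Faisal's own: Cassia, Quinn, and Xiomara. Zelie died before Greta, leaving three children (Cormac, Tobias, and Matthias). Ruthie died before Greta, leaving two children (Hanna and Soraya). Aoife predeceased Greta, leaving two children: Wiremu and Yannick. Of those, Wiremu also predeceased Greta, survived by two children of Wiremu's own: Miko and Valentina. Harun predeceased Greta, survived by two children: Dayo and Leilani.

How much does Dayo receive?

Dayo receives €1,950,000.

Phaedra takes three-eighths of €34,320,000 = €12,870,000. The remaining €21,450,000 passes to the descendants.
No child survives, so the initial division is made at the grandchildren's generation.
The descendants' portion (€21,450,000) is divided into 11 shares of €1,950,000: Rangi, Cormac, Tobias, Matthias, Hanna, Soraya, Yannick, Dayo, and Leilani each take €1,950,000; Faisal's €1,950,000 share passes to Faisal's issue; Wiremu's €1,950,000 share passes to Wiremu's issue.
Faisal's share (€1,950,000) is divided into 3 shares of €650,000: Cassia, Quinn, and Xiomara each take €650,000.
Wiremu's share (€1,950,000) is divided into 2 shares of €975,000: Miko and Valentina each take €975,000.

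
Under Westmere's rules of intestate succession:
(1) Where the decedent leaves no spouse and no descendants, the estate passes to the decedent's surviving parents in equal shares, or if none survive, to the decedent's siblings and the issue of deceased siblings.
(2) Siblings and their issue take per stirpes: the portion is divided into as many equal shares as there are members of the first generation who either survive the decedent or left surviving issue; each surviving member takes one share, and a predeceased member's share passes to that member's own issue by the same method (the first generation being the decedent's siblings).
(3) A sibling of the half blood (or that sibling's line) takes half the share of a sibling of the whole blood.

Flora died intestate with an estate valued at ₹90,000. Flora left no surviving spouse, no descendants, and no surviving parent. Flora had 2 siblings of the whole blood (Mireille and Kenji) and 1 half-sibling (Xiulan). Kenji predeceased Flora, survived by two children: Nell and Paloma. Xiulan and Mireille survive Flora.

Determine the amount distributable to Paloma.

The entire ₹90,000 passes to the siblings and their issue.
Counting each half-blood sibling's line as half a unit, there are 5/2 units in ₹90,000, so one unit is ₹36,000. Whole-blood lines (Mireille and Kenji) take ₹36,000 each; half-blood lines (Xiulan) take ₹18,000 each.
Kenji's share (₹36,000) is divided into 2 shares of ₹18,000: Nell and Paloma each take ₹18,000.

Paloma receives ₹18,000.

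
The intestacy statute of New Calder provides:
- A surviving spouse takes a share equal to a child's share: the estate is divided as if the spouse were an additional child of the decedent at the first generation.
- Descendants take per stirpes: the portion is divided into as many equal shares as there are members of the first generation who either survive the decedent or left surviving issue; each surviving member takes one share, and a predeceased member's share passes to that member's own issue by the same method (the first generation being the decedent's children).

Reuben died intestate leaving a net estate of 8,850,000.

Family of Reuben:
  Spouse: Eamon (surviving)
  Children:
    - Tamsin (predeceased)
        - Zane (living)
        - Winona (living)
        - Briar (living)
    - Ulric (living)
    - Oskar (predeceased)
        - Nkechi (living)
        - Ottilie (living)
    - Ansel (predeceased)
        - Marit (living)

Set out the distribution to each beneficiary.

Eamon: 1,770,000; Zane: 590,000; Winona: 590,000; Briar: 590,000; Ulric: 1,770,000; Nkechi: 885,000; Ottilie: 885,000; Marit: 1,770,000

The spouse counts as an additional share at the children's level, so there are 5 primary shares of 1,770,000. Eamon takes one such share (1,770,000).
The children's combined portion (7,080,000) is divided into 4 shares of 1,770,000: Ulric takes 1,770,000; Tamsin's 1,770,000 share passes to Tamsin's issue; Oskar's 1,770,000 share passes to Oskar's issue; Ansel's 1,770,000 share passes to Ansel's issue.
Tamsin's share (1,770,000) is divided into 3 shares of 590,000: Zane, Winona, and Briar each take 590,000.
Oskar's share (1,770,000) is divided into 2 shares of 885,000: Nkechi and Ottilie each take 885,000.
Ansel's share (1,770,000) passes entirely to Marit.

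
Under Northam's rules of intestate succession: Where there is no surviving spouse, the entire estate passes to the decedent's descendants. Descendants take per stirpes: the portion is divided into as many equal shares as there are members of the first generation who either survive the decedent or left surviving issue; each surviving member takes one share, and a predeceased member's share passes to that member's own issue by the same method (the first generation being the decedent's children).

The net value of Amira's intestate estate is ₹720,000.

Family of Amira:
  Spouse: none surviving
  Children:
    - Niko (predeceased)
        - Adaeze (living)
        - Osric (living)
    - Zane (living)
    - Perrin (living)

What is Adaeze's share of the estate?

The entire ₹720,000 passes to the descendants.
That amount (₹720,000) is divided into 3 shares of ₹240,000: Zane and Perrin each take ₹240,000; Niko's ₹240,000 share passes to Niko's issue.
Niko's share (₹240,000) is divided into 2 shares of ₹120,000: Adaeze and Osric each take ₹120,000.

Adaeze receives ₹120,000.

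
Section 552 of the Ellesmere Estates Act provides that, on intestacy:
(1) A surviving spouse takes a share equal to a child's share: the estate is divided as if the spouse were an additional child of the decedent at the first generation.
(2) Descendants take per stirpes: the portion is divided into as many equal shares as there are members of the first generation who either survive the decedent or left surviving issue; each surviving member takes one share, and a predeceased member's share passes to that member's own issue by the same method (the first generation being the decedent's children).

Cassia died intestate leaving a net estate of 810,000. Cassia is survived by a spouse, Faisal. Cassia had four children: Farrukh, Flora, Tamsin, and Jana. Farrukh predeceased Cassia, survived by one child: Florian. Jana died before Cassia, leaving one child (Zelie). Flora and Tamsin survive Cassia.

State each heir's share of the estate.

Faisal: 162,000; Florian: 162,000; Flora: 162,000; Tamsin: 162,000; Zelie: 162,000

The spouse counts as an additional share at the children's level, so there are 5 primary shares of 162,000. Faisal takes one such share (162,000).
The children's combined portion (648,000) is divided into 4 shares of 162,000: Flora and Tamsin each take 162,000; Farrukh's 162,000 share passes to Farrukh's issue; Jana's 162,000 share passes to Jana's issue.
Farrukh's share (162,000) passes entirely to Florian.
Jana's share (162,000) passes entirely to Zelie.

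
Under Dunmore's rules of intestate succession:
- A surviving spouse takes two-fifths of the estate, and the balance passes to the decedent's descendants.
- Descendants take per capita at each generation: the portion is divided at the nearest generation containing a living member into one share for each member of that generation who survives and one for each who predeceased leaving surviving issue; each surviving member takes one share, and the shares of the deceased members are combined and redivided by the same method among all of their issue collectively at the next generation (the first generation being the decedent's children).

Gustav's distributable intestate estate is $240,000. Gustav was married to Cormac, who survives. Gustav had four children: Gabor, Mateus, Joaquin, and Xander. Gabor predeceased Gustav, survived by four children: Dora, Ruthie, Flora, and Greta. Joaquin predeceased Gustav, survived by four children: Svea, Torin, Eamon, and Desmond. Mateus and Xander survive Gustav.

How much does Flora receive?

Cormac takes two-fifths of $240,000 = $96,000. The remaining $144,000 passes to the descendants.
The descendants' portion ($144,000) is divided at the children's generation into 4 shares of $36,000. Mateus and Xander each take $36,000. The 2 shares of the deceased (Gabor and Joaquin) are combined into a pool of $72,000.
That pool ($72,000) is divided at the grandchildren's generation equally among Dora, Ruthie, Flora, Greta, Svea, Torin, Eamon, and Desmond: $9,000 each.

Flora receives $9,000.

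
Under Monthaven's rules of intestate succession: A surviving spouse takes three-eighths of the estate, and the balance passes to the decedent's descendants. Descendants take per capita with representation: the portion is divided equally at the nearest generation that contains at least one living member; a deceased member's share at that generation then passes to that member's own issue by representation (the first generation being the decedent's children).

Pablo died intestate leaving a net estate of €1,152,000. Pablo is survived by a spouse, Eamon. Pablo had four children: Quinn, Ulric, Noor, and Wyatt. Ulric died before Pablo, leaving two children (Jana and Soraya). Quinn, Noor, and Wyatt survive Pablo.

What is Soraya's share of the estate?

Soraya receives €90,000.

Eamon takes three-eighths of €1,152,000 = €432,000. The remaining €720,000 passes to the descendants.
The descendants' portion (€720,000) is divided into 4 shares of €180,000: Quinn, Noor, and Wyatt each take €180,000; Ulric's €180,000 share passes to Ulric's issue.
Ulric's share (€180,000) is divided into 2 shares of €90,000: Jana and Soraya each take €90,000.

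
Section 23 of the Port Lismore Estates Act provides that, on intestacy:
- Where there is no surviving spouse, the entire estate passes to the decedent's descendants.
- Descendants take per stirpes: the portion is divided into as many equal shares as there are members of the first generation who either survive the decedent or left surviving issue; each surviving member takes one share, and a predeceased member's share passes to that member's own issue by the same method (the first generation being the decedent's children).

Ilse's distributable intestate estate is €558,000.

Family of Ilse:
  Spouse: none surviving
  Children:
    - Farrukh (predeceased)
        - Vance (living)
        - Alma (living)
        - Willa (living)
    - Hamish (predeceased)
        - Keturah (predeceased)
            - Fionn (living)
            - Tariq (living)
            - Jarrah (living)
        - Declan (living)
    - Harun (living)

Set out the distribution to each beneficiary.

The entire €558,000 passes to the descendants.
That amount (€558,000) is divided into 3 shares of €186,000: Harun takes €186,000; Farrukh's €186,000 share passes to Farrukh's issue; Hamish's €186,000 share passes to Hamish's issue.
Farrukh's share (€186,000) is divided into 3 shares of €62,000: Vance, Alma, and Willa each take €62,000.
Hamish's share (€186,000) is divided into 2 shares of €93,000: Declan takes €93,000; Keturah's €93,000 share passes to Keturah's issue.
Keturah's share (€93,000) is divided into 3 shares of €31,000: Fionn, Tariq, and Jarrah each take €31,000.

Vance: €62,000; Alma: €62,000; Willa: €62,000; Fionn: €31,000; Tariq: €31,000; Jarrah: €31,000; Declan: €93,000; Harun: €186,000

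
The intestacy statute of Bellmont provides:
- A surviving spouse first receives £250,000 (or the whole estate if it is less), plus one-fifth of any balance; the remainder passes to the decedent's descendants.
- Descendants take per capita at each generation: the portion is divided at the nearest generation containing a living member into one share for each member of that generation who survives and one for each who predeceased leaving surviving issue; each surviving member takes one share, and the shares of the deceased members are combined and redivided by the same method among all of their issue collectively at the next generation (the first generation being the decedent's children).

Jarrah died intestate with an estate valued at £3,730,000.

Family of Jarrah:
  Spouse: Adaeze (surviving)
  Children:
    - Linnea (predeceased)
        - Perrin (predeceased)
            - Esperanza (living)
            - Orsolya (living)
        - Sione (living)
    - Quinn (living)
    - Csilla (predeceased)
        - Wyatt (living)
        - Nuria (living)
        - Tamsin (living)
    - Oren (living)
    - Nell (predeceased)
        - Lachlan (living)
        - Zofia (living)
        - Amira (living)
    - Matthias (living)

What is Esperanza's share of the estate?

Adaeze first takes £250,000, leaving a balance of £3,480,000. Adaeze then takes one-fifth of the balance (£696,000), for a total of £946,000. The remaining £2,784,000 passes to the descendants.
The descendants' portion (£2,784,000) is divided at the children's generation into 6 shares of £464,000. Quinn, Oren, and Matthias each take £464,000. The 3 shares of the deceased (Linnea, Csilla, and Nell) are combined into a pool of £1,392,000.
That pool (£1,392,000) is divided at the grandchildren's generation into 8 shares of £174,000. Sione, Wyatt, Nuria, Tamsin, Lachlan, Zofia, and Amira each take £174,000. The remaining share for the deceased Perrin (£174,000) is carried to the next generation.
That pool (£174,000) is divided at the great-grandchildren's generation equally among Esperanza and Orsolya: £87,000 each.

Esperanza receives £87,000.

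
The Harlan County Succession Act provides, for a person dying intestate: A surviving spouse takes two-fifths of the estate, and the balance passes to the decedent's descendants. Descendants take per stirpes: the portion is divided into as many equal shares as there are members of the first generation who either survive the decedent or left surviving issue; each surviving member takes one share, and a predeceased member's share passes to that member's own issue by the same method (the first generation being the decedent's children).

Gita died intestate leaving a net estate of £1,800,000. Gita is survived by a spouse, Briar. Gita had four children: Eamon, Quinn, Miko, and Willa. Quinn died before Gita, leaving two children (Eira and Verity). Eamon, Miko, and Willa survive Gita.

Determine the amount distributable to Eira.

Briar takes two-fifths of £1,800,000 = £720,000. The remaining £1,080,000 passes to the descendants.
The descendants' portion (£1,080,000) is divided into 4 shares of £270,000: Eamon, Miko, and Willa each take £270,000; Quinn's £270,000 share passes to Quinn's issue.
Quinn's share (£270,000) is divided into 2 shares of £135,000: Eira and Verity each take £135,000.

Eira receives £135,000.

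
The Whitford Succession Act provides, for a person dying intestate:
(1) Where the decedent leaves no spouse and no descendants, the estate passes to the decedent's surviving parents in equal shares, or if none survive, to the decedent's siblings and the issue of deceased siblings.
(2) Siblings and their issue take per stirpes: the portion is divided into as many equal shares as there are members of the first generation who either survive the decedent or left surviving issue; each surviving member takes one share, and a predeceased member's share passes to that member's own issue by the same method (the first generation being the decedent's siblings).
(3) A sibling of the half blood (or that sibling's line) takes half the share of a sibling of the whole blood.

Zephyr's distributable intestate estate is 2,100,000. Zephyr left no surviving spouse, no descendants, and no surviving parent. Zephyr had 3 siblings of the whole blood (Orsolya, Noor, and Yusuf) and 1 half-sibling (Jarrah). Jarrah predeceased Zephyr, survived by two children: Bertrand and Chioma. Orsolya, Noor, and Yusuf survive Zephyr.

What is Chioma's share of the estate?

Chioma receives 150,000.

The entire 2,100,000 passes to the siblings and their issue.
Counting each half-blood sibling's line as half a unit, there are 7/2 units in 2,100,000, so one unit is 600,000. Whole-blood lines (Orsolya, Noor, and Yusuf) take 600,000 each; half-blood lines (Jarrah) take 300,000 each.
Jarrah's share (300,000) is divided into 2 shares of 150,000: Bertrand and Chioma each take 150,000.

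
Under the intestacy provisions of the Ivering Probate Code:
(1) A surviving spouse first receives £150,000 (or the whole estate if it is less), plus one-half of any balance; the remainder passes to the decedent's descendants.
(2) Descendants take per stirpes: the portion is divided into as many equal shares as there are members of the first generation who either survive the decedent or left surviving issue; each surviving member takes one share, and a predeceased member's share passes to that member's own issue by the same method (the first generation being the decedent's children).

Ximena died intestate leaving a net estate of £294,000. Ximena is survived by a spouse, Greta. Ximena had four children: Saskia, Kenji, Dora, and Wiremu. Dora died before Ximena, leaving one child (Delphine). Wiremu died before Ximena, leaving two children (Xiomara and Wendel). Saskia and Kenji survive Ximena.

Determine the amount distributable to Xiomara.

Xiomara receives £9,000.

Greta first takes £150,000, leaving a balance of £144,000. Greta then takes one-half of the balance (£72,000), for a total of £222,000. The remaining £72,000 passes to the descendants.
The descendants' portion (£72,000) is divided into 4 shares of £18,000: Saskia and Kenji each take £18,000; Dora's £18,000 share passes to Dora's issue; Wiremu's £18,000 share passes to Wiremu's issue.
Dora's share (£18,000) passes entirely to Delphine.
Wiremu's share (£18,000) is divided into 2 shares of £9,000: Xiomara and Wendel each take £9,000.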